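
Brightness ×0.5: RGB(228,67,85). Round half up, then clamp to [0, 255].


Multiply each channel by 0.5, round half up, clamp to [0, 255]
R: 228×0.5 = 114
G: 67×0.5 = 33.5 → round → 34
B: 85×0.5 = 42.5 → round → 43
= RGB(114, 34, 43)


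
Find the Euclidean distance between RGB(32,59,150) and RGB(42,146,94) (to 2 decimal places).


d = √[(R₁-R₂)² + (G₁-G₂)² + (B₁-B₂)²]
d = √[(32-42)² + (59-146)² + (150-94)²]
d = √[100 + 7569 + 3136]
d = √10805
d ≈ 103.95


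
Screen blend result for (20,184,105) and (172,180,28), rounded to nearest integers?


Screen: C = 255 - (255-A)×(255-B)/255, rounded to nearest integer
R: 255 - (255-20)×(255-172)/255 = 255 - 19505/255 ≈ 255 - 76.490 = 178.510 → 179
G: 255 - (255-184)×(255-180)/255 = 255 - 5325/255 ≈ 255 - 20.882 = 234.118 → 234
B: 255 - (255-105)×(255-28)/255 = 255 - 34050/255 ≈ 255 - 133.529 = 121.471 → 121
= RGB(179, 234, 121)


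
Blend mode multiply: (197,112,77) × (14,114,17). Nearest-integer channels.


Multiply: C = A×B/255, rounded to nearest integer
R: 197×14/255 = 2758/255 ≈ 10.816 → 11
G: 112×114/255 = 12768/255 ≈ 50.071 → 50
B: 77×17/255 = 1309/255 ≈ 5.133 → 5
= RGB(11, 50, 5)


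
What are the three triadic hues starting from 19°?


Triadic: equally spaced at 120° intervals
H1 = 19°
H2 = (19 + 120) mod 360 = 139°
H3 = (19 + 240) mod 360 = 259°
Triadic = 19°, 139°, 259°


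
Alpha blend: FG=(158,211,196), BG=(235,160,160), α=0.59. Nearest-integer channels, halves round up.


C = α×F + (1-α)×B, with 1-α = 0.41
R: 0.59×158 + 0.41×235 = 93.22 + 96.35 = 189.57 → 190
G: 0.59×211 + 0.41×160 = 124.49 + 65.60 = 190.09 → 190
B: 0.59×196 + 0.41×160 = 115.64 + 65.60 = 181.24 → 181
= RGB(190, 190, 181)


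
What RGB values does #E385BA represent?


E3 → 227 (R)
85 → 133 (G)
BA → 186 (B)
= RGB(227, 133, 186)


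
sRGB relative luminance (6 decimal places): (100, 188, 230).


Linearize each channel (sRGB transfer function): c = v/255; c_lin = c/12.92 if c ≤ 0.04045, else ((c+0.055)/1.055)^2.4
  R: 100/255 ≈ 0.392157 > 0.04045 → ((0.392157+0.055)/1.055)^2.4 ≈ 0.127438
  G: 188/255 ≈ 0.737255 > 0.04045 → ((0.737255+0.055)/1.055)^2.4 ≈ 0.502886
  B: 230/255 ≈ 0.901961 > 0.04045 → ((0.901961+0.055)/1.055)^2.4 ≈ 0.791298
R_lin = 0.127438, G_lin = 0.502886, B_lin = 0.791298
L = 0.2126×R + 0.7152×G + 0.0722×B
L = 0.2126×0.127438 + 0.7152×0.502886 + 0.0722×0.791298
L ≈ 0.443889


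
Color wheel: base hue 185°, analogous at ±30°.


Base hue: 185°
Left analog: (185 - 30) mod 360 = 155°
Right analog: (185 + 30) mod 360 = 215°
Analogous hues = 155° and 215°


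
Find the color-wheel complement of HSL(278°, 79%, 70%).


Complement = opposite side of color wheel = hue + 180°
H' = (278 + 180) mod 360 = 98°
S and L unchanged.
= HSL(98°, 79%, 70%)


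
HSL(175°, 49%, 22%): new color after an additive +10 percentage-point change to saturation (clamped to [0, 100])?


Original S = 49%
Adjustment = +10 percentage points
New S = 49 + (10) = 59
Clamp to [0, 100] → 59
= HSL(175°, 59%, 22%)


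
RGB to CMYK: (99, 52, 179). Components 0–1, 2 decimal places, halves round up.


R'=99/255≈0.3882, G'=52/255≈0.2039, B'=179/255≈0.7020
K = 1 - max(R',G',B') = 1 - 179/255 = 76/255 = 0.29803… → 0.30
(1-R'-K)/(1-K) simplifies to (max-R)/max with max = 179:
C = (179-99)/179 = 80/179 = 0.44692… → 0.45
M = (179-52)/179 = 127/179 = 0.70949… → 0.71
Y = (179-179)/179 = 0/179 = 0 → 0.00
= CMYK(0.45, 0.71, 0.00, 0.30)


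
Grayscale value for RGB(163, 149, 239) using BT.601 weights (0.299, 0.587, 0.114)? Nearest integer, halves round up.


Gray = 0.299×R + 0.587×G + 0.114×B
Gray = 0.299×163 + 0.587×149 + 0.114×239
Gray = 48.737 + 87.463 + 27.246
Gray = 163.446 → round half up → 163
Gray = 163


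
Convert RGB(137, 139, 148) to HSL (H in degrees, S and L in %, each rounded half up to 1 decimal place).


Normalize: R'=137/255≈0.5373, G'=139/255≈0.5451, B'=148/255≈0.5804
Max=148/255, Min=137/255, Δ=Max-Min=11/255
L = (Max+Min)/2 = (148+137)/510 = 285/510 = 0.55882… → L = 55.9%
L > 0.5 → S = Δ/(2-Max-Min) = 11/(510-148-137) = 11/225 = 0.04888… → S = 4.9%
(the 1/255 factors cancel in S and H, so raw channel differences can be used)
Max is B' → H = 60 × ((R-G)/Δ + 4) = 60 × ((137-139)/11 + 4)
  -2/11 + 4 = -0.1818… + 4 = 3.8181…
  H = 60 × 3.8181… = 229.090…° → H = 229.1°
= HSL(229.1°, 4.9%, 55.9%)


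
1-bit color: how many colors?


Colors = 2^bits = 2^1
= 2 colors


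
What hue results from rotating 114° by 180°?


New hue = (H + rotation) mod 360
New hue = (114 + 180) mod 360
= 294 mod 360
= 294°


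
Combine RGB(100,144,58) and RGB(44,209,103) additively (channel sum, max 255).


Additive: each channel = min(255, C₁+C₂)
R: 100+44 = 144 → 144
G: 144+209 = 353 → 255
B: 58+103 = 161 → 161
= RGB(144, 255, 161)


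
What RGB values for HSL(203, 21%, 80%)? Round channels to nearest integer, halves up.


H=203°, S=0.21, L=0.80
C = (1-|2L-1|)×S = (1-|0.60|)×0.21 = 0.084
H' = H/60 = 203/60 ≈ 3.3833; X = C×(1-|H' mod 2 - 1|) = 0.0518
m = L - C/2 = 0.80 - 0.042 = 0.758
Sector ⌊H'⌋ = 3 → (R',G',B') = (0.0, 0.0518, 0.084)
RGB = ((R'+m)×255, (G'+m)×255, (B'+m)×255) = (193.29, 206.499, 214.71)
Round half up → RGB(193, 206, 215)


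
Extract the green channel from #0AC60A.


Color: #0AC60A
R = 0A = 10
G = C6 = 198
B = 0A = 10
Green = 198


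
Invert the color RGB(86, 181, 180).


Invert: (255-R, 255-G, 255-B)
R: 255-86 = 169
G: 255-181 = 74
B: 255-180 = 75
= RGB(169, 74, 75)


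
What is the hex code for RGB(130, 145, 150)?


R = 130 → 82 (hex)
G = 145 → 91 (hex)
B = 150 → 96 (hex)
Hex = #829196


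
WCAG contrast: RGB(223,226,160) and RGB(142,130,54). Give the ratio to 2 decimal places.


Linearize each sRGB channel c=v/255: c/12.92 if c ≤ 0.04045 else ((c+0.055)/1.055)^2.4
L = 0.2126×R_lin + 0.7152×G_lin + 0.0722×B_lin
Color 1 (223,226,160):
  R=223: 223/255≈0.8745 > 0.04045 → ((0.8745+0.055)/1.055)^2.4 ≈ 0.73791
  G=226: 226/255≈0.8863 > 0.04045 → ((0.8863+0.055)/1.055)^2.4 ≈ 0.76052
  B=160: 160/255≈0.6275 > 0.04045 → ((0.6275+0.055)/1.055)^2.4 ≈ 0.35153
  L1 = 0.2126×0.73791 + 0.7152×0.76052 + 0.0722×0.35153 ≈ 0.72619
Color 2 (142,130,54):
  R=142: 142/255≈0.5569 > 0.04045 → ((0.5569+0.055)/1.055)^2.4 ≈ 0.27050
  G=130: 130/255≈0.5098 > 0.04045 → ((0.5098+0.055)/1.055)^2.4 ≈ 0.22323
  B=54: 54/255≈0.2118 > 0.04045 → ((0.2118+0.055)/1.055)^2.4 ≈ 0.03689
  L2 = 0.2126×0.27050 + 0.7152×0.22323 + 0.0722×0.03689 ≈ 0.21982
Lighter = 0.72619, Darker = 0.21982
Ratio = (L_lighter + 0.05) / (L_darker + 0.05)
Ratio = (0.72619 + 0.05) / (0.21982 + 0.05) = 0.77619 / 0.26982 ≈ 2.8766
Ratio ≈ 2.88:1


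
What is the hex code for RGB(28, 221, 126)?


R = 28 → 1C (hex)
G = 221 → DD (hex)
B = 126 → 7E (hex)
Hex = #1CDD7E


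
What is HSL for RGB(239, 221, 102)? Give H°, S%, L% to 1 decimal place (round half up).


Normalize: R'=239/255≈0.9373, G'=221/255≈0.8667, B'=102/255≈0.4000
Max=239/255, Min=102/255, Δ=Max-Min=137/255
L = (Max+Min)/2 = (239+102)/510 = 341/510 = 0.66862… → L = 66.9%
L > 0.5 → S = Δ/(2-Max-Min) = 137/(510-239-102) = 137/169 = 0.81065… → S = 81.1%
(the 1/255 factors cancel in S and H, so raw channel differences can be used)
Max is R' → H = 60 × (((G-B)/Δ) mod 6) = 60 × (((221-102)/137) mod 6)
  119/137 = 0.8686…
  H = 60 × 0.8686… = 52.116…° → H = 52.1°
= HSL(52.1°, 81.1%, 66.9%)


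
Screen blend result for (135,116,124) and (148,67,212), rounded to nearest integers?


Screen: C = 255 - (255-A)×(255-B)/255, rounded to nearest integer
R: 255 - (255-135)×(255-148)/255 = 255 - 12840/255 ≈ 255 - 50.353 = 204.647 → 205
G: 255 - (255-116)×(255-67)/255 = 255 - 26132/255 ≈ 255 - 102.478 = 152.522 → 153
B: 255 - (255-124)×(255-212)/255 = 255 - 5633/255 ≈ 255 - 22.090 = 232.910 → 233
= RGB(205, 153, 233)


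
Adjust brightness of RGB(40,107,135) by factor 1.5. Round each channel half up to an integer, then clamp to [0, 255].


Multiply each channel by 1.5, round half up, clamp to [0, 255]
R: 40×1.5 = 60
G: 107×1.5 = 160.5 → round → 161
B: 135×1.5 = 202.5 → round → 203
= RGB(60, 161, 203)


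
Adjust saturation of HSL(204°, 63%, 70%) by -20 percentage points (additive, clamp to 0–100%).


Original S = 63%
Adjustment = -20 percentage points
New S = 63 + (-20) = 43
Clamp to [0, 100] → 43
= HSL(204°, 43%, 70%)


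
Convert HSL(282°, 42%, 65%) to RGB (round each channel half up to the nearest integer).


H=282°, S=0.42, L=0.65
C = (1-|2L-1|)×S = (1-|0.30|)×0.42 = 0.294
H' = H/60 = 282/60 ≈ 4.7000; X = C×(1-|H' mod 2 - 1|) = 0.2058
m = L - C/2 = 0.65 - 0.147 = 0.503
Sector ⌊H'⌋ = 4 → (R',G',B') = (0.2058, 0.0, 0.294)
RGB = ((R'+m)×255, (G'+m)×255, (B'+m)×255) = (180.744, 128.265, 203.235)
Round half up → RGB(181, 128, 203)


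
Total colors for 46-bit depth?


Colors = 2^bits = 2^46
= 70,368,744,177,664 colors


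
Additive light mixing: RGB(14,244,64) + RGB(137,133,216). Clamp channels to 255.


Additive: each channel = min(255, C₁+C₂)
R: 14+137 = 151 → 151
G: 244+133 = 377 → 255
B: 64+216 = 280 → 255
= RGB(151, 255, 255)


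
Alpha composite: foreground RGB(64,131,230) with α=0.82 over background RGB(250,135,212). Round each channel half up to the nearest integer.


C = α×F + (1-α)×B, with 1-α = 0.18
R: 0.82×64 + 0.18×250 = 52.48 + 45.00 = 97.48 → 97
G: 0.82×131 + 0.18×135 = 107.42 + 24.30 = 131.72 → 132
B: 0.82×230 + 0.18×212 = 188.60 + 38.16 = 226.76 → 227
= RGB(97, 132, 227)


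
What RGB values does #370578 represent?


37 → 55 (R)
05 → 5 (G)
78 → 120 (B)
= RGB(55, 5, 120)


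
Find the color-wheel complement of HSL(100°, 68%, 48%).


Complement = opposite side of color wheel = hue + 180°
H' = (100 + 180) mod 360 = 280°
S and L unchanged.
= HSL(280°, 68%, 48%)


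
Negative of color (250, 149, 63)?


Invert: (255-R, 255-G, 255-B)
R: 255-250 = 5
G: 255-149 = 106
B: 255-63 = 192
= RGB(5, 106, 192)


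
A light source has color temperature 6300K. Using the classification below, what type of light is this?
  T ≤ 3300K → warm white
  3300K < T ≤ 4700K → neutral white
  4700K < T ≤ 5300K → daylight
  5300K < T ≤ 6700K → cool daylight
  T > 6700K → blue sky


Temperature: 6300K
5300K < 6300K ≤ 6700K → cool daylight
Classification: cool daylight


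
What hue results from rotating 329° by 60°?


New hue = (H + rotation) mod 360
New hue = (329 + 60) mod 360
= 389 mod 360
= 29°


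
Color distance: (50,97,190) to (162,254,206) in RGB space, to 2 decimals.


d = √[(R₁-R₂)² + (G₁-G₂)² + (B₁-B₂)²]
d = √[(50-162)² + (97-254)² + (190-206)²]
d = √[12544 + 24649 + 256]
d = √37449
d ≈ 193.52


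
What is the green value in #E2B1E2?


Color: #E2B1E2
R = E2 = 226
G = B1 = 177
B = E2 = 226
Green = 177


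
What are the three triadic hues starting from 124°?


Triadic: equally spaced at 120° intervals
H1 = 124°
H2 = (124 + 120) mod 360 = 244°
H3 = (124 + 240) mod 360 = 4°
Triadic = 124°, 244°, 4°


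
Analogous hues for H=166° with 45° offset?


Base hue: 166°
Left analog: (166 - 45) mod 360 = 121°
Right analog: (166 + 45) mod 360 = 211°
Analogous hues = 121° and 211°


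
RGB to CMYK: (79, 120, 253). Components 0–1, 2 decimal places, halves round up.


R'=79/255≈0.3098, G'=120/255≈0.4706, B'=253/255≈0.9922
K = 1 - max(R',G',B') = 1 - 253/255 = 2/255 = 0.00784… → 0.01
(1-R'-K)/(1-K) simplifies to (max-R)/max with max = 253:
C = (253-79)/253 = 174/253 = 0.68774… → 0.69
M = (253-120)/253 = 133/253 = 0.52569… → 0.53
Y = (253-253)/253 = 0/253 = 0 → 0.00
= CMYK(0.69, 0.53, 0.00, 0.01)


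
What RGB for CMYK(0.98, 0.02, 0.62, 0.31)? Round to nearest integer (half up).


R = 255 × (1-C) × (1-K) = 255 × 0.02 × 0.69 = 3.519 → 4
G = 255 × (1-M) × (1-K) = 255 × 0.98 × 0.69 = 172.431 → 172
B = 255 × (1-Y) × (1-K) = 255 × 0.38 × 0.69 = 66.861 → 67
= RGB(4, 172, 67)


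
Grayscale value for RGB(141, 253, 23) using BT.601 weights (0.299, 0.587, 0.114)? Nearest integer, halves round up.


Gray = 0.299×R + 0.587×G + 0.114×B
Gray = 0.299×141 + 0.587×253 + 0.114×23
Gray = 42.159 + 148.511 + 2.622
Gray = 193.292 → round half up → 193
Gray = 193


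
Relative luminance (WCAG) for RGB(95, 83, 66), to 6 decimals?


Linearize each channel (sRGB transfer function): c = v/255; c_lin = c/12.92 if c ≤ 0.04045, else ((c+0.055)/1.055)^2.4
  R: 95/255 ≈ 0.372549 > 0.04045 → ((0.372549+0.055)/1.055)^2.4 ≈ 0.114435
  G: 83/255 ≈ 0.325490 > 0.04045 → ((0.325490+0.055)/1.055)^2.4 ≈ 0.086500
  B: 66/255 ≈ 0.258824 > 0.04045 → ((0.258824+0.055)/1.055)^2.4 ≈ 0.054480
R_lin = 0.114435, G_lin = 0.086500, B_lin = 0.054480
L = 0.2126×R + 0.7152×G + 0.0722×B
L = 0.2126×0.114435 + 0.7152×0.086500 + 0.0722×0.054480
L ≈ 0.090128


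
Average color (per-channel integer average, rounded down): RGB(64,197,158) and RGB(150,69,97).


Midpoint: each channel = ⌊(C₁+C₂)/2⌋
R: ⌊(64+150)/2⌋ = 107
G: ⌊(197+69)/2⌋ = 133
B: ⌊(158+97)/2⌋ = 127
= RGB(107, 133, 127)


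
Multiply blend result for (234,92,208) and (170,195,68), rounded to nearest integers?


Multiply: C = A×B/255, rounded to nearest integer
R: 234×170/255 = 39780/255 ≈ 156.000 → 156
G: 92×195/255 = 17940/255 ≈ 70.353 → 70
B: 208×68/255 = 14144/255 ≈ 55.467 → 55
= RGB(156, 70, 55)


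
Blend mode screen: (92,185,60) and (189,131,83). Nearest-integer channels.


Screen: C = 255 - (255-A)×(255-B)/255, rounded to nearest integer
R: 255 - (255-92)×(255-189)/255 = 255 - 10758/255 ≈ 255 - 42.188 = 212.812 → 213
G: 255 - (255-185)×(255-131)/255 = 255 - 8680/255 ≈ 255 - 34.039 = 220.961 → 221
B: 255 - (255-60)×(255-83)/255 = 255 - 33540/255 ≈ 255 - 131.529 = 123.471 → 123
= RGB(213, 221, 123)


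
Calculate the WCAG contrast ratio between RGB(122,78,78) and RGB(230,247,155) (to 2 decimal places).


Linearize each sRGB channel c=v/255: c/12.92 if c ≤ 0.04045 else ((c+0.055)/1.055)^2.4
L = 0.2126×R_lin + 0.7152×G_lin + 0.0722×B_lin
Color 1 (122,78,78):
  R=122: 122/255≈0.4784 > 0.04045 → ((0.4784+0.055)/1.055)^2.4 ≈ 0.19462
  G=78: 78/255≈0.3059 > 0.04045 → ((0.3059+0.055)/1.055)^2.4 ≈ 0.07619
  B=78: 78/255≈0.3059 > 0.04045 → ((0.3059+0.055)/1.055)^2.4 ≈ 0.07619
  L1 = 0.2126×0.19462 + 0.7152×0.07619 + 0.0722×0.07619 ≈ 0.10136
Color 2 (230,247,155):
  R=230: 230/255≈0.9020 > 0.04045 → ((0.9020+0.055)/1.055)^2.4 ≈ 0.79130
  G=247: 247/255≈0.9686 > 0.04045 → ((0.9686+0.055)/1.055)^2.4 ≈ 0.93011
  B=155: 155/255≈0.6078 > 0.04045 → ((0.6078+0.055)/1.055)^2.4 ≈ 0.32778
  L2 = 0.2126×0.79130 + 0.7152×0.93011 + 0.0722×0.32778 ≈ 0.85711
Lighter = 0.85711, Darker = 0.10136
Ratio = (L_lighter + 0.05) / (L_darker + 0.05)
Ratio = (0.85711 + 0.05) / (0.10136 + 0.05) = 0.90711 / 0.15136 ≈ 5.9929
Ratio ≈ 5.99:1


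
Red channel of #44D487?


Color: #44D487
R = 44 = 68
G = D4 = 212
B = 87 = 135
Red = 68


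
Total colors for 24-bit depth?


Colors = 2^bits = 2^24
= 16,777,216 colors


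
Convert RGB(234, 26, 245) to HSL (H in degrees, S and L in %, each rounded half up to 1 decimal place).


Normalize: R'=234/255≈0.9176, G'=26/255≈0.1020, B'=245/255≈0.9608
Max=245/255, Min=26/255, Δ=Max-Min=219/255
L = (Max+Min)/2 = (245+26)/510 = 271/510 = 0.53137… → L = 53.1%
L > 0.5 → S = Δ/(2-Max-Min) = 219/(510-245-26) = 219/239 = 0.91631… → S = 91.6%
(the 1/255 factors cancel in S and H, so raw channel differences can be used)
Max is B' → H = 60 × ((R-G)/Δ + 4) = 60 × ((234-26)/219 + 4)
  208/219 + 4 = 0.9497… + 4 = 4.9497…
  H = 60 × 4.9497… = 296.986…° → H = 297.0°
= HSL(297.0°, 91.6%, 53.1%)


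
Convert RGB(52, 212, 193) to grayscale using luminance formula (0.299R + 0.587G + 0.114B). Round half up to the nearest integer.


Gray = 0.299×R + 0.587×G + 0.114×B
Gray = 0.299×52 + 0.587×212 + 0.114×193
Gray = 15.548 + 124.444 + 22.002
Gray = 161.994 → round half up → 162
Gray = 162


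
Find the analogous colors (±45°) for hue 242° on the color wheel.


Base hue: 242°
Left analog: (242 - 45) mod 360 = 197°
Right analog: (242 + 45) mod 360 = 287°
Analogous hues = 197° and 287°


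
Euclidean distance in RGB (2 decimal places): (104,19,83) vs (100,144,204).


d = √[(R₁-R₂)² + (G₁-G₂)² + (B₁-B₂)²]
d = √[(104-100)² + (19-144)² + (83-204)²]
d = √[16 + 15625 + 14641]
d = √30282
d ≈ 174.02


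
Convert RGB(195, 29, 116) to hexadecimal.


R = 195 → C3 (hex)
G = 29 → 1D (hex)
B = 116 → 74 (hex)
Hex = #C31D74


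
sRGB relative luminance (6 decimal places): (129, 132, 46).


Linearize each channel (sRGB transfer function): c = v/255; c_lin = c/12.92 if c ≤ 0.04045, else ((c+0.055)/1.055)^2.4
  R: 129/255 ≈ 0.505882 > 0.04045 → ((0.505882+0.055)/1.055)^2.4 ≈ 0.219526
  G: 132/255 ≈ 0.517647 > 0.04045 → ((0.517647+0.055)/1.055)^2.4 ≈ 0.230740
  B: 46/255 ≈ 0.180392 > 0.04045 → ((0.180392+0.055)/1.055)^2.4 ≈ 0.027321
R_lin = 0.219526, G_lin = 0.230740, B_lin = 0.027321
L = 0.2126×R + 0.7152×G + 0.0722×B
L = 0.2126×0.219526 + 0.7152×0.230740 + 0.0722×0.027321
L ≈ 0.213669


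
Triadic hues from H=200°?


Triadic: equally spaced at 120° intervals
H1 = 200°
H2 = (200 + 120) mod 360 = 320°
H3 = (200 + 240) mod 360 = 80°
Triadic = 200°, 320°, 80°


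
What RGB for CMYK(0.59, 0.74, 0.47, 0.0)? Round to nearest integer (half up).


R = 255 × (1-C) × (1-K) = 255 × 0.41 × 1.00 = 104.55 → 105
G = 255 × (1-M) × (1-K) = 255 × 0.26 × 1.00 = 66.3 → 66
B = 255 × (1-Y) × (1-K) = 255 × 0.53 × 1.00 = 135.15 → 135
= RGB(105, 66, 135)


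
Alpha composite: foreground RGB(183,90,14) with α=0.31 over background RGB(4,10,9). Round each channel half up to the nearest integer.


C = α×F + (1-α)×B, with 1-α = 0.69
R: 0.31×183 + 0.69×4 = 56.73 + 2.76 = 59.49 → 59
G: 0.31×90 + 0.69×10 = 27.90 + 6.90 = 34.80 → 35
B: 0.31×14 + 0.69×9 = 4.34 + 6.21 = 10.55 → 11
= RGB(59, 35, 11)


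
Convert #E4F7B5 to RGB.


E4 → 228 (R)
F7 → 247 (G)
B5 → 181 (B)
= RGB(228, 247, 181)


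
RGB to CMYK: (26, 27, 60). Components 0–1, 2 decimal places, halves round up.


R'=26/255≈0.1020, G'=27/255≈0.1059, B'=60/255≈0.2353
K = 1 - max(R',G',B') = 1 - 60/255 = 195/255 = 0.76470… → 0.76
(1-R'-K)/(1-K) simplifies to (max-R)/max with max = 60:
C = (60-26)/60 = 34/60 = 0.56666… → 0.57
M = (60-27)/60 = 33/60 = 0.55 → 0.55
Y = (60-60)/60 = 0/60 = 0 → 0.00
= CMYK(0.57, 0.55, 0.00, 0.76)


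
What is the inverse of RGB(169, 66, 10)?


Invert: (255-R, 255-G, 255-B)
R: 255-169 = 86
G: 255-66 = 189
B: 255-10 = 245
= RGB(86, 189, 245)


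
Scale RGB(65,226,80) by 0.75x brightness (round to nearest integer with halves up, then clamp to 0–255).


Multiply each channel by 0.75, round half up, clamp to [0, 255]
R: 65×0.75 = 48.75 → round → 49
G: 226×0.75 = 169.5 → round → 170
B: 80×0.75 = 60
= RGB(49, 170, 60)


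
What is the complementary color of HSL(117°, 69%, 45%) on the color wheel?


Complement = opposite side of color wheel = hue + 180°
H' = (117 + 180) mod 360 = 297°
S and L unchanged.
= HSL(297°, 69%, 45%)


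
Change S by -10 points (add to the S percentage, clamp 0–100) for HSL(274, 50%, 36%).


Original S = 50%
Adjustment = -10 percentage points
New S = 50 + (-10) = 40
Clamp to [0, 100] → 40
= HSL(274°, 40%, 36%)


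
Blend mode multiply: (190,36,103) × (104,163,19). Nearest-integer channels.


Multiply: C = A×B/255, rounded to nearest integer
R: 190×104/255 = 19760/255 ≈ 77.490 → 77
G: 36×163/255 = 5868/255 ≈ 23.012 → 23
B: 103×19/255 = 1957/255 ≈ 7.675 → 8
= RGB(77, 23, 8)


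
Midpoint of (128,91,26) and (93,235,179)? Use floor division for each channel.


Midpoint: each channel = ⌊(C₁+C₂)/2⌋
R: ⌊(128+93)/2⌋ = 110
G: ⌊(91+235)/2⌋ = 163
B: ⌊(26+179)/2⌋ = 102
= RGB(110, 163, 102)


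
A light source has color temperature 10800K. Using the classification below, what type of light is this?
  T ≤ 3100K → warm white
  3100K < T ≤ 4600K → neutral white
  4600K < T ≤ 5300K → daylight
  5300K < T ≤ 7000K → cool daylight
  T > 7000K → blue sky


Temperature: 10800K
10800K > 7000K → blue sky
Classification: blue sky


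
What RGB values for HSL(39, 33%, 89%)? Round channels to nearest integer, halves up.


H=39°, S=0.33, L=0.89
C = (1-|2L-1|)×S = (1-|0.78|)×0.33 = 0.0726
H' = H/60 = 39/60 ≈ 0.6500; X = C×(1-|H' mod 2 - 1|) = 0.04719
m = L - C/2 = 0.89 - 0.0363 = 0.8537
Sector ⌊H'⌋ = 0 → (R',G',B') = (0.0726, 0.04719, 0.0)
RGB = ((R'+m)×255, (G'+m)×255, (B'+m)×255) = (236.2065, 229.72695, 217.6935)
Round half up → RGB(236, 230, 218)


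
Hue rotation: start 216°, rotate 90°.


New hue = (H + rotation) mod 360
New hue = (216 + 90) mod 360
= 306 mod 360
= 306°


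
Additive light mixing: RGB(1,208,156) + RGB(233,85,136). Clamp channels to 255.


Additive: each channel = min(255, C₁+C₂)
R: 1+233 = 234 → 234
G: 208+85 = 293 → 255
B: 156+136 = 292 → 255
= RGB(234, 255, 255)


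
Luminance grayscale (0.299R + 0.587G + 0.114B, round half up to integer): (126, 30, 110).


Gray = 0.299×R + 0.587×G + 0.114×B
Gray = 0.299×126 + 0.587×30 + 0.114×110
Gray = 37.674 + 17.610 + 12.540
Gray = 67.824 → round half up → 68
Gray = 68


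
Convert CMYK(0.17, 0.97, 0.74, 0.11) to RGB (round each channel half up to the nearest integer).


R = 255 × (1-C) × (1-K) = 255 × 0.83 × 0.89 = 188.3685 → 188
G = 255 × (1-M) × (1-K) = 255 × 0.03 × 0.89 = 6.8085 → 7
B = 255 × (1-Y) × (1-K) = 255 × 0.26 × 0.89 = 59.007 → 59
= RGB(188, 7, 59)


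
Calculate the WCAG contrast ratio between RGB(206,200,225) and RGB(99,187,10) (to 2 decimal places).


Linearize each sRGB channel c=v/255: c/12.92 if c ≤ 0.04045 else ((c+0.055)/1.055)^2.4
L = 0.2126×R_lin + 0.7152×G_lin + 0.0722×B_lin
Color 1 (206,200,225):
  R=206: 206/255≈0.8078 > 0.04045 → ((0.8078+0.055)/1.055)^2.4 ≈ 0.61721
  G=200: 200/255≈0.7843 > 0.04045 → ((0.7843+0.055)/1.055)^2.4 ≈ 0.57758
  B=225: 225/255≈0.8824 > 0.04045 → ((0.8824+0.055)/1.055)^2.4 ≈ 0.75294
  L1 = 0.2126×0.61721 + 0.7152×0.57758 + 0.0722×0.75294 ≈ 0.59867
Color 2 (99,187,10):
  R=99: 99/255≈0.3882 > 0.04045 → ((0.3882+0.055)/1.055)^2.4 ≈ 0.12477
  G=187: 187/255≈0.7333 > 0.04045 → ((0.7333+0.055)/1.055)^2.4 ≈ 0.49693
  B=10: 10/255≈0.0392 ≤ 0.04045 → 0.0392/12.92 ≈ 0.00304
  L2 = 0.2126×0.12477 + 0.7152×0.49693 + 0.0722×0.00304 ≈ 0.38215
Lighter = 0.59867, Darker = 0.38215
Ratio = (L_lighter + 0.05) / (L_darker + 0.05)
Ratio = (0.59867 + 0.05) / (0.38215 + 0.05) = 0.64867 / 0.43215 ≈ 1.5010
Ratio ≈ 1.50:1


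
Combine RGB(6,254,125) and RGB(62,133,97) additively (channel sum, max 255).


Additive: each channel = min(255, C₁+C₂)
R: 6+62 = 68 → 68
G: 254+133 = 387 → 255
B: 125+97 = 222 → 222
= RGB(68, 255, 222)


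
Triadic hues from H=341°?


Triadic: equally spaced at 120° intervals
H1 = 341°
H2 = (341 + 120) mod 360 = 101°
H3 = (341 + 240) mod 360 = 221°
Triadic = 341°, 101°, 221°


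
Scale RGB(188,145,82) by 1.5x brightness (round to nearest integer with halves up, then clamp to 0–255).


Multiply each channel by 1.5, round half up, clamp to [0, 255]
R: 188×1.5 = 282 → clamp → 255
G: 145×1.5 = 217.5 → round → 218
B: 82×1.5 = 123
= RGB(255, 218, 123)


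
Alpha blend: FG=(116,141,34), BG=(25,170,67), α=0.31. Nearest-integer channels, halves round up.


C = α×F + (1-α)×B, with 1-α = 0.69
R: 0.31×116 + 0.69×25 = 35.96 + 17.25 = 53.21 → 53
G: 0.31×141 + 0.69×170 = 43.71 + 117.30 = 161.01 → 161
B: 0.31×34 + 0.69×67 = 10.54 + 46.23 = 56.77 → 57
= RGB(53, 161, 57)


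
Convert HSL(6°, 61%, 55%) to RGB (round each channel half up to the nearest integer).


H=6°, S=0.61, L=0.55
C = (1-|2L-1|)×S = (1-|0.10|)×0.61 = 0.549
H' = H/60 = 6/60 ≈ 0.1000; X = C×(1-|H' mod 2 - 1|) = 0.0549
m = L - C/2 = 0.55 - 0.2745 = 0.2755
Sector ⌊H'⌋ = 0 → (R',G',B') = (0.549, 0.0549, 0.0)
RGB = ((R'+m)×255, (G'+m)×255, (B'+m)×255) = (210.2475, 84.252, 70.2525)
Round half up → RGB(210, 84, 70)


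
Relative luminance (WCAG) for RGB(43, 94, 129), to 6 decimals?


Linearize each channel (sRGB transfer function): c = v/255; c_lin = c/12.92 if c ≤ 0.04045, else ((c+0.055)/1.055)^2.4
  R: 43/255 ≈ 0.168627 > 0.04045 → ((0.168627+0.055)/1.055)^2.4 ≈ 0.024158
  G: 94/255 ≈ 0.368627 > 0.04045 → ((0.368627+0.055)/1.055)^2.4 ≈ 0.111932
  B: 129/255 ≈ 0.505882 > 0.04045 → ((0.505882+0.055)/1.055)^2.4 ≈ 0.219526
R_lin = 0.024158, G_lin = 0.111932, B_lin = 0.219526
L = 0.2126×R + 0.7152×G + 0.0722×B
L = 0.2126×0.024158 + 0.7152×0.111932 + 0.0722×0.219526
L ≈ 0.101040


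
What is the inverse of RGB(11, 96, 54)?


Invert: (255-R, 255-G, 255-B)
R: 255-11 = 244
G: 255-96 = 159
B: 255-54 = 201
= RGB(244, 159, 201)


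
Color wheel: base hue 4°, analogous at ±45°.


Base hue: 4°
Left analog: (4 - 45) mod 360 = 319°
Right analog: (4 + 45) mod 360 = 49°
Analogous hues = 319° and 49°


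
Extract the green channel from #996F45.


Color: #996F45
R = 99 = 153
G = 6F = 111
B = 45 = 69
Green = 111


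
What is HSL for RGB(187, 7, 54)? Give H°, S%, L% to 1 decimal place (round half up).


Normalize: R'=187/255≈0.7333, G'=7/255≈0.0275, B'=54/255≈0.2118
Max=187/255, Min=7/255, Δ=Max-Min=180/255
L = (Max+Min)/2 = (187+7)/510 = 194/510 = 0.38039… → L = 38.0%
L ≤ 0.5 → S = Δ/(Max+Min) = 180/(187+7) = 180/194 = 0.92783… → S = 92.8%
(the 1/255 factors cancel in S and H, so raw channel differences can be used)
Max is R' → H = 60 × (((G-B)/Δ) mod 6) = 60 × (((7-54)/180) mod 6)
  (-47)/180 = -0.2611…; negative, so add 6 → 5.7388…
  H = 60 × 5.7388… = 344.333…° → H = 344.3°
= HSL(344.3°, 92.8%, 38.0%)


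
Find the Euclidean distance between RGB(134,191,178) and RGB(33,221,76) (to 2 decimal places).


d = √[(R₁-R₂)² + (G₁-G₂)² + (B₁-B₂)²]
d = √[(134-33)² + (191-221)² + (178-76)²]
d = √[10201 + 900 + 10404]
d = √21505
d ≈ 146.65


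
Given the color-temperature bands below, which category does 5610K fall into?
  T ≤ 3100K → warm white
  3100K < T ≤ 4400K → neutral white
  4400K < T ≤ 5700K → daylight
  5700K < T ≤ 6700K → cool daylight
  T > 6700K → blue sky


Temperature: 5610K
4400K < 5610K ≤ 5700K → daylight
Classification: daylight


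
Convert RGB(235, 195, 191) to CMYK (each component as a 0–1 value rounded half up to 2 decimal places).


R'=235/255≈0.9216, G'=195/255≈0.7647, B'=191/255≈0.7490
K = 1 - max(R',G',B') = 1 - 235/255 = 20/255 = 0.07843… → 0.08
(1-R'-K)/(1-K) simplifies to (max-R)/max with max = 235:
C = (235-235)/235 = 0/235 = 0 → 0.00
M = (235-195)/235 = 40/235 = 0.17021… → 0.17
Y = (235-191)/235 = 44/235 = 0.18723… → 0.19
= CMYK(0.00, 0.17, 0.19, 0.08)


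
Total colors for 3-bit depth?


Colors = 2^bits = 2^3
= 8 colors


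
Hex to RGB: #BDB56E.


BD → 189 (R)
B5 → 181 (G)
6E → 110 (B)
= RGB(189, 181, 110)


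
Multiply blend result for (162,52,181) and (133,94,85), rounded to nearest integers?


Multiply: C = A×B/255, rounded to nearest integer
R: 162×133/255 = 21546/255 ≈ 84.494 → 84
G: 52×94/255 = 4888/255 ≈ 19.169 → 19
B: 181×85/255 = 15385/255 ≈ 60.333 → 60
= RGB(84, 19, 60)


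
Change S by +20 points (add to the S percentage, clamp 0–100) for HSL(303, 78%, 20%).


Original S = 78%
Adjustment = +20 percentage points
New S = 78 + (20) = 98
Clamp to [0, 100] → 98
= HSL(303°, 98%, 20%)


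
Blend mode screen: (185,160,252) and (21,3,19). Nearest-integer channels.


Screen: C = 255 - (255-A)×(255-B)/255, rounded to nearest integer
R: 255 - (255-185)×(255-21)/255 = 255 - 16380/255 ≈ 255 - 64.235 = 190.765 → 191
G: 255 - (255-160)×(255-3)/255 = 255 - 23940/255 ≈ 255 - 93.882 = 161.118 → 161
B: 255 - (255-252)×(255-19)/255 = 255 - 708/255 ≈ 255 - 2.776 = 252.224 → 252
= RGB(191, 161, 252)


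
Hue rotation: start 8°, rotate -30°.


New hue = (H + rotation) mod 360
New hue = (8 -30) mod 360
= -22 mod 360
= 338°


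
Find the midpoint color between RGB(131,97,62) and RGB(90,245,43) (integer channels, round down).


Midpoint: each channel = ⌊(C₁+C₂)/2⌋
R: ⌊(131+90)/2⌋ = 110
G: ⌊(97+245)/2⌋ = 171
B: ⌊(62+43)/2⌋ = 52
= RGB(110, 171, 52)


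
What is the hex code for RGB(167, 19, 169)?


R = 167 → A7 (hex)
G = 19 → 13 (hex)
B = 169 → A9 (hex)
Hex = #A713A9


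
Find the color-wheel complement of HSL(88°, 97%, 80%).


Complement = opposite side of color wheel = hue + 180°
H' = (88 + 180) mod 360 = 268°
S and L unchanged.
= HSL(268°, 97%, 80%)


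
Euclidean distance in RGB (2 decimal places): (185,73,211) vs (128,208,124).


d = √[(R₁-R₂)² + (G₁-G₂)² + (B₁-B₂)²]
d = √[(185-128)² + (73-208)² + (211-124)²]
d = √[3249 + 18225 + 7569]
d = √29043
d ≈ 170.42


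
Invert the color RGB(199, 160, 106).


Invert: (255-R, 255-G, 255-B)
R: 255-199 = 56
G: 255-160 = 95
B: 255-106 = 149
= RGB(56, 95, 149)


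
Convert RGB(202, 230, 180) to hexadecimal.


R = 202 → CA (hex)
G = 230 → E6 (hex)
B = 180 → B4 (hex)
Hex = #CAE6B4


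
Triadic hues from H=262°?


Triadic: equally spaced at 120° intervals
H1 = 262°
H2 = (262 + 120) mod 360 = 22°
H3 = (262 + 240) mod 360 = 142°
Triadic = 262°, 22°, 142°


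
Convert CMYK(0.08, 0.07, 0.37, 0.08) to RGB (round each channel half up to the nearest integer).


R = 255 × (1-C) × (1-K) = 255 × 0.92 × 0.92 = 215.832 → 216
G = 255 × (1-M) × (1-K) = 255 × 0.93 × 0.92 = 218.178 → 218
B = 255 × (1-Y) × (1-K) = 255 × 0.63 × 0.92 = 147.798 → 148
= RGB(216, 218, 148)


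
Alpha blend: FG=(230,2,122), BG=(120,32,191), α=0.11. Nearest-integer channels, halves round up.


C = α×F + (1-α)×B, with 1-α = 0.89
R: 0.11×230 + 0.89×120 = 25.30 + 106.80 = 132.10 → 132
G: 0.11×2 + 0.89×32 = 0.22 + 28.48 = 28.70 → 29
B: 0.11×122 + 0.89×191 = 13.42 + 169.99 = 183.41 → 183
= RGB(132, 29, 183)


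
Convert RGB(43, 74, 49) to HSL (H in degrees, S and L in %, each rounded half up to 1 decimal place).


Normalize: R'=43/255≈0.1686, G'=74/255≈0.2902, B'=49/255≈0.1922
Max=74/255, Min=43/255, Δ=Max-Min=31/255
L = (Max+Min)/2 = (74+43)/510 = 117/510 = 0.22941… → L = 22.9%
L ≤ 0.5 → S = Δ/(Max+Min) = 31/(74+43) = 31/117 = 0.26495… → S = 26.5%
(the 1/255 factors cancel in S and H, so raw channel differences can be used)
Max is G' → H = 60 × ((B-R)/Δ + 2) = 60 × ((49-43)/31 + 2)
  6/31 + 2 = 0.1935… + 2 = 2.1935…
  H = 60 × 2.1935… = 131.612…° → H = 131.6°
= HSL(131.6°, 26.5%, 22.9%)


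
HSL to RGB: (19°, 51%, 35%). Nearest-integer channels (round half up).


H=19°, S=0.51, L=0.35
C = (1-|2L-1|)×S = (1-|-0.30|)×0.51 = 0.357
H' = H/60 = 19/60 ≈ 0.3167; X = C×(1-|H' mod 2 - 1|) = 0.11305
m = L - C/2 = 0.35 - 0.1785 = 0.1715
Sector ⌊H'⌋ = 0 → (R',G',B') = (0.357, 0.11305, 0.0)
RGB = ((R'+m)×255, (G'+m)×255, (B'+m)×255) = (134.7675, 72.56025, 43.7325)
Round half up → RGB(135, 73, 44)


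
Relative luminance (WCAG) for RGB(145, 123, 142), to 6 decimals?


Linearize each channel (sRGB transfer function): c = v/255; c_lin = c/12.92 if c ≤ 0.04045, else ((c+0.055)/1.055)^2.4
  R: 145/255 ≈ 0.568627 > 0.04045 → ((0.568627+0.055)/1.055)^2.4 ≈ 0.283149
  G: 123/255 ≈ 0.482353 > 0.04045 → ((0.482353+0.055)/1.055)^2.4 ≈ 0.198069
  B: 142/255 ≈ 0.556863 > 0.04045 → ((0.556863+0.055)/1.055)^2.4 ≈ 0.270498
R_lin = 0.283149, G_lin = 0.198069, B_lin = 0.270498
L = 0.2126×R + 0.7152×G + 0.0722×B
L = 0.2126×0.283149 + 0.7152×0.198069 + 0.0722×0.270498
L ≈ 0.221387


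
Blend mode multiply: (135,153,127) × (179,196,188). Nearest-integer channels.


Multiply: C = A×B/255, rounded to nearest integer
R: 135×179/255 = 24165/255 ≈ 94.765 → 95
G: 153×196/255 = 29988/255 ≈ 117.600 → 118
B: 127×188/255 = 23876/255 ≈ 93.631 → 94
= RGB(95, 118, 94)


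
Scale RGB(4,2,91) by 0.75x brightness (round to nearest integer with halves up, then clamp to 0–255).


Multiply each channel by 0.75, round half up, clamp to [0, 255]
R: 4×0.75 = 3
G: 2×0.75 = 1.5 → round → 2
B: 91×0.75 = 68.25 → round → 68
= RGB(3, 2, 68)


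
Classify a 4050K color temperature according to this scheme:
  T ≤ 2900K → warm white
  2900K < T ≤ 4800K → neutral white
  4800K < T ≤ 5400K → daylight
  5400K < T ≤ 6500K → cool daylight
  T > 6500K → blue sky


Temperature: 4050K
2900K < 4050K ≤ 4800K → neutral white
Classification: neutral white


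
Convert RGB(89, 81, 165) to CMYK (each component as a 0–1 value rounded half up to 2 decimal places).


R'=89/255≈0.3490, G'=81/255≈0.3176, B'=165/255≈0.6471
K = 1 - max(R',G',B') = 1 - 165/255 = 90/255 = 0.35294… → 0.35
(1-R'-K)/(1-K) simplifies to (max-R)/max with max = 165:
C = (165-89)/165 = 76/165 = 0.46060… → 0.46
M = (165-81)/165 = 84/165 = 0.50909… → 0.51
Y = (165-165)/165 = 0/165 = 0 → 0.00
= CMYK(0.46, 0.51, 0.00, 0.35)


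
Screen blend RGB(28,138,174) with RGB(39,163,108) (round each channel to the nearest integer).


Screen: C = 255 - (255-A)×(255-B)/255, rounded to nearest integer
R: 255 - (255-28)×(255-39)/255 = 255 - 49032/255 ≈ 255 - 192.282 = 62.718 → 63
G: 255 - (255-138)×(255-163)/255 = 255 - 10764/255 ≈ 255 - 42.212 = 212.788 → 213
B: 255 - (255-174)×(255-108)/255 = 255 - 11907/255 ≈ 255 - 46.694 = 208.306 → 208
= RGB(63, 213, 208)


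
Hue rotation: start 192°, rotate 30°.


New hue = (H + rotation) mod 360
New hue = (192 + 30) mod 360
= 222 mod 360
= 222°


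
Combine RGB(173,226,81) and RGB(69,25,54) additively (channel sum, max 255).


Additive: each channel = min(255, C₁+C₂)
R: 173+69 = 242 → 242
G: 226+25 = 251 → 251
B: 81+54 = 135 → 135
= RGB(242, 251, 135)


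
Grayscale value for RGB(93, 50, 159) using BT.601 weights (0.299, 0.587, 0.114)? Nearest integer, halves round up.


Gray = 0.299×R + 0.587×G + 0.114×B
Gray = 0.299×93 + 0.587×50 + 0.114×159
Gray = 27.807 + 29.350 + 18.126
Gray = 75.283 → round half up → 75
Gray = 75


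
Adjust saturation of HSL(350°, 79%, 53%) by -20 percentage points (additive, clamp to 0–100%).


Original S = 79%
Adjustment = -20 percentage points
New S = 79 + (-20) = 59
Clamp to [0, 100] → 59
= HSL(350°, 59%, 53%)


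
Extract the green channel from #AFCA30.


Color: #AFCA30
R = AF = 175
G = CA = 202
B = 30 = 48
Green = 202


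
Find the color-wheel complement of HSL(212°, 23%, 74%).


Complement = opposite side of color wheel = hue + 180°
H' = (212 + 180) mod 360 = 32°
S and L unchanged.
= HSL(32°, 23%, 74%)


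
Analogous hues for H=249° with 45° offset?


Base hue: 249°
Left analog: (249 - 45) mod 360 = 204°
Right analog: (249 + 45) mod 360 = 294°
Analogous hues = 204° and 294°


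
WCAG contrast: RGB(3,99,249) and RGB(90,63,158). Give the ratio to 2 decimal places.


Linearize each sRGB channel c=v/255: c/12.92 if c ≤ 0.04045 else ((c+0.055)/1.055)^2.4
L = 0.2126×R_lin + 0.7152×G_lin + 0.0722×B_lin
Color 1 (3,99,249):
  R=3: 3/255≈0.0118 ≤ 0.04045 → 0.0118/12.92 ≈ 0.00091
  G=99: 99/255≈0.3882 > 0.04045 → ((0.3882+0.055)/1.055)^2.4 ≈ 0.12477
  B=249: 249/255≈0.9765 > 0.04045 → ((0.9765+0.055)/1.055)^2.4 ≈ 0.94731
  L1 = 0.2126×0.00091 + 0.7152×0.12477 + 0.0722×0.94731 ≈ 0.15783
Color 2 (90,63,158):
  R=90: 90/255≈0.3529 > 0.04045 → ((0.3529+0.055)/1.055)^2.4 ≈ 0.10224
  G=63: 63/255≈0.2471 > 0.04045 → ((0.2471+0.055)/1.055)^2.4 ≈ 0.04971
  B=158: 158/255≈0.6196 > 0.04045 → ((0.6196+0.055)/1.055)^2.4 ≈ 0.34191
  L2 = 0.2126×0.10224 + 0.7152×0.04971 + 0.0722×0.34191 ≈ 0.08197
Lighter = 0.15783, Darker = 0.08197
Ratio = (L_lighter + 0.05) / (L_darker + 0.05)
Ratio = (0.15783 + 0.05) / (0.08197 + 0.05) = 0.20783 / 0.13197 ≈ 1.5748
Ratio ≈ 1.57:1


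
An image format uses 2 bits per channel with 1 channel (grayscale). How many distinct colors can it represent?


Total bits = 2 bits/channel × 1 channels = 2 bits
Distinct colors = 2^2
= 4 colors


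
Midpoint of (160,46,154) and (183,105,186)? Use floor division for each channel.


Midpoint: each channel = ⌊(C₁+C₂)/2⌋
R: ⌊(160+183)/2⌋ = 171
G: ⌊(46+105)/2⌋ = 75
B: ⌊(154+186)/2⌋ = 170
= RGB(171, 75, 170)


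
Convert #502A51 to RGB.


50 → 80 (R)
2A → 42 (G)
51 → 81 (B)
= RGB(80, 42, 81)


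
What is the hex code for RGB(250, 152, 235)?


R = 250 → FA (hex)
G = 152 → 98 (hex)
B = 235 → EB (hex)
Hex = #FA98EB


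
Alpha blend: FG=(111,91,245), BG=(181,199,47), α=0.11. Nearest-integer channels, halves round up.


C = α×F + (1-α)×B, with 1-α = 0.89
R: 0.11×111 + 0.89×181 = 12.21 + 161.09 = 173.30 → 173
G: 0.11×91 + 0.89×199 = 10.01 + 177.11 = 187.12 → 187
B: 0.11×245 + 0.89×47 = 26.95 + 41.83 = 68.78 → 69
= RGB(173, 187, 69)


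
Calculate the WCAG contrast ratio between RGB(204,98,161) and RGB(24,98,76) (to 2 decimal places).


Linearize each sRGB channel c=v/255: c/12.92 if c ≤ 0.04045 else ((c+0.055)/1.055)^2.4
L = 0.2126×R_lin + 0.7152×G_lin + 0.0722×B_lin
Color 1 (204,98,161):
  R=204: 204/255≈0.8000 > 0.04045 → ((0.8000+0.055)/1.055)^2.4 ≈ 0.60383
  G=98: 98/255≈0.3843 > 0.04045 → ((0.3843+0.055)/1.055)^2.4 ≈ 0.12214
  B=161: 161/255≈0.6314 > 0.04045 → ((0.6314+0.055)/1.055)^2.4 ≈ 0.35640
  L1 = 0.2126×0.60383 + 0.7152×0.12214 + 0.0722×0.35640 ≈ 0.24146
Color 2 (24,98,76):
  R=24: 24/255≈0.0941 > 0.04045 → ((0.0941+0.055)/1.055)^2.4 ≈ 0.00913
  G=98: 98/255≈0.3843 > 0.04045 → ((0.3843+0.055)/1.055)^2.4 ≈ 0.12214
  B=76: 76/255≈0.2980 > 0.04045 → ((0.2980+0.055)/1.055)^2.4 ≈ 0.07227
  L2 = 0.2126×0.00913 + 0.7152×0.12214 + 0.0722×0.07227 ≈ 0.09451
Lighter = 0.24146, Darker = 0.09451
Ratio = (L_lighter + 0.05) / (L_darker + 0.05)
Ratio = (0.24146 + 0.05) / (0.09451 + 0.05) = 0.29146 / 0.14451 ≈ 2.0168
Ratio ≈ 2.02:1


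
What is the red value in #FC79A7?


Color: #FC79A7
R = FC = 252
G = 79 = 121
B = A7 = 167
Red = 252


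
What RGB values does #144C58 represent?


14 → 20 (R)
4C → 76 (G)
58 → 88 (B)
= RGB(20, 76, 88)


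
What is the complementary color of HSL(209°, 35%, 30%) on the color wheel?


Complement = opposite side of color wheel = hue + 180°
H' = (209 + 180) mod 360 = 29°
S and L unchanged.
= HSL(29°, 35%, 30%)


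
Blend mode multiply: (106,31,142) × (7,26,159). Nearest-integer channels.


Multiply: C = A×B/255, rounded to nearest integer
R: 106×7/255 = 742/255 ≈ 2.910 → 3
G: 31×26/255 = 806/255 ≈ 3.161 → 3
B: 142×159/255 = 22578/255 ≈ 88.541 → 89
= RGB(3, 3, 89)


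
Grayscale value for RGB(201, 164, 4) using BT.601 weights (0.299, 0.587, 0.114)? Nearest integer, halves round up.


Gray = 0.299×R + 0.587×G + 0.114×B
Gray = 0.299×201 + 0.587×164 + 0.114×4
Gray = 60.099 + 96.268 + 0.456
Gray = 156.823 → round half up → 157
Gray = 157


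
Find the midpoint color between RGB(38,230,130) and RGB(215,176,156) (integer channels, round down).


Midpoint: each channel = ⌊(C₁+C₂)/2⌋
R: ⌊(38+215)/2⌋ = 126
G: ⌊(230+176)/2⌋ = 203
B: ⌊(130+156)/2⌋ = 143
= RGB(126, 203, 143)
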